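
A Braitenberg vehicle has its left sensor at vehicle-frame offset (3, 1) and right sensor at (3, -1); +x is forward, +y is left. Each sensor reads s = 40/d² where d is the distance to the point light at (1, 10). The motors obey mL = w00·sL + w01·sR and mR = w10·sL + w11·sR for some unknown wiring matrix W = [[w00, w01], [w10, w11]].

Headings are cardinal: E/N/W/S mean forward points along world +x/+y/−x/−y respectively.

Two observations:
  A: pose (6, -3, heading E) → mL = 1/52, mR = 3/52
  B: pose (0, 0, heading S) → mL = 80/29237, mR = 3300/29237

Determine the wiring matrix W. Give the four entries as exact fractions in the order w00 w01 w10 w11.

obs A: pose=(6,-3,E) → sL=5/26, sR=2/13, mL=1/52, mR=3/52
obs B: pose=(0,0,S) → sL=40/169, sR=40/173, mL=80/29237, mR=3300/29237
sensor matrix S = [[5/26, 2/13], [40/169, 40/173]]; det S = 3060/380081
solve [mL_A; mL_B] = S·[w00; w01] and [mR_A; mR_B] = S·[w10; w11]:
  w00 = 1/2, w01 = -1/2, w10 = -1/2, w11 = 1

1/2 -1/2 -1/2 1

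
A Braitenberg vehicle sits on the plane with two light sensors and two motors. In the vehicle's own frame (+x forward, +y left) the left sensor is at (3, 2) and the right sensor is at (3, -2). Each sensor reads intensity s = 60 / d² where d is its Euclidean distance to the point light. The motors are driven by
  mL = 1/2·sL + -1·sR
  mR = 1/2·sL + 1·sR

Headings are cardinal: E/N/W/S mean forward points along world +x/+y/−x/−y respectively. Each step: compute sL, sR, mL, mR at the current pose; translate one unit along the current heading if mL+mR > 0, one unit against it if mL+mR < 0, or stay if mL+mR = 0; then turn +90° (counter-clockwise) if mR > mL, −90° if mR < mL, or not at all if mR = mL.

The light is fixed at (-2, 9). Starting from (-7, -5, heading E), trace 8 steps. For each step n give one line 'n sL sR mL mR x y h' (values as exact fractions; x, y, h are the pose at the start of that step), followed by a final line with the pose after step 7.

0 15/37 3/13 -27/962 417/962 -7 -5 E
1 60/157 12/25 -1134/3925 2634/3925 -6 -5 N
2 30/137 6/17 -567/2329 1077/2329 -6 -4 W
3 12/53 12/61 -270/3233 1002/3233 -7 -4 S
4 15/37 3/13 -27/962 417/962 -7 -5 E
5 60/157 12/25 -1134/3925 2634/3925 -6 -5 N
6 30/137 6/17 -567/2329 1077/2329 -6 -4 W
7 12/53 12/61 -270/3233 1002/3233 -7 -4 S
final -7 -5 E

n=0: pose=(-7,-5,E); sL=15/37, sR=3/13; mL=-27/962, mR=417/962; mL+mR=15/37 → advance +1; mR−mL=6/13 → turn +1·90°
n=1: pose=(-6,-5,N); sL=60/157, sR=12/25; mL=-1134/3925, mR=2634/3925; mL+mR=60/157 → advance +1; mR−mL=24/25 → turn +1·90°
n=2: pose=(-6,-4,W); sL=30/137, sR=6/17; mL=-567/2329, mR=1077/2329; mL+mR=30/137 → advance +1; mR−mL=12/17 → turn +1·90°
n=3: pose=(-7,-4,S); sL=12/53, sR=12/61; mL=-270/3233, mR=1002/3233; mL+mR=12/53 → advance +1; mR−mL=24/61 → turn +1·90°
n=4: pose=(-7,-5,E); sL=15/37, sR=3/13; mL=-27/962, mR=417/962; mL+mR=15/37 → advance +1; mR−mL=6/13 → turn +1·90°
n=5: pose=(-6,-5,N); sL=60/157, sR=12/25; mL=-1134/3925, mR=2634/3925; mL+mR=60/157 → advance +1; mR−mL=24/25 → turn +1·90°
n=6: pose=(-6,-4,W); sL=30/137, sR=6/17; mL=-567/2329, mR=1077/2329; mL+mR=30/137 → advance +1; mR−mL=12/17 → turn +1·90°
n=7: pose=(-7,-4,S); sL=12/53, sR=12/61; mL=-270/3233, mR=1002/3233; mL+mR=12/53 → advance +1; mR−mL=24/61 → turn +1·90°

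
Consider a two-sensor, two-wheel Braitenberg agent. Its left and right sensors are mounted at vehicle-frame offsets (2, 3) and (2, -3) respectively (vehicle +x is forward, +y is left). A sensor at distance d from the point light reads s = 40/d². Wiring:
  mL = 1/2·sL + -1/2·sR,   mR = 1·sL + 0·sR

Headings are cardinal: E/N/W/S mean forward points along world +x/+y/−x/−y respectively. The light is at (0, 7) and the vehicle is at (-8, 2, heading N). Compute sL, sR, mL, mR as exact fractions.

4/13 20/17 -96/221 4/13

left sensor world pos  = (-11, 4); dL² = 130
right sensor world pos = (-5, 4); dR² = 34
sL = 40/130 = 4/13
sR = 40/34 = 20/17
mL = 1/2·sL + -1/2·sR = -96/221
mR = 1·sL + 0·sR = 4/13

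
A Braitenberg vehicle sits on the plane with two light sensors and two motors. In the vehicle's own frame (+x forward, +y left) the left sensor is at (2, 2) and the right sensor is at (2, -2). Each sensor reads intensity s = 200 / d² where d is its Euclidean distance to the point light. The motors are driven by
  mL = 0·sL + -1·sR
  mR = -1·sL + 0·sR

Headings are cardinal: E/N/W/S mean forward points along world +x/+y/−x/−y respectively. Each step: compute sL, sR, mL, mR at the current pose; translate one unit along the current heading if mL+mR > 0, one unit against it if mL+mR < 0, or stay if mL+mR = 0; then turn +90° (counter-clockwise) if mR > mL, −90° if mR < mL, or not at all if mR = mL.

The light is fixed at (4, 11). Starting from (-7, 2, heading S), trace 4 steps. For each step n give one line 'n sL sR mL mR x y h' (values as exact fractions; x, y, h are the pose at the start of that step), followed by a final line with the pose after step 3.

0 100/101 20/29 -20/29 -100/101 -7 2 S
1 200/269 40/41 -40/41 -200/269 -7 3 W
2 50/41 50/61 -50/61 -50/41 -6 3 S
3 8/9 200/169 -200/169 -8/9 -6 4 W
final -5 4 S

n=0: pose=(-7,2,S); sL=100/101, sR=20/29; mL=-20/29, mR=-100/101; mL+mR=-4920/2929 → advance -1; mR−mL=-880/2929 → turn -1·90°
n=1: pose=(-7,3,W); sL=200/269, sR=40/41; mL=-40/41, mR=-200/269; mL+mR=-18960/11029 → advance -1; mR−mL=2560/11029 → turn +1·90°
n=2: pose=(-6,3,S); sL=50/41, sR=50/61; mL=-50/61, mR=-50/41; mL+mR=-5100/2501 → advance -1; mR−mL=-1000/2501 → turn -1·90°
n=3: pose=(-6,4,W); sL=8/9, sR=200/169; mL=-200/169, mR=-8/9; mL+mR=-3152/1521 → advance -1; mR−mL=448/1521 → turn +1·90°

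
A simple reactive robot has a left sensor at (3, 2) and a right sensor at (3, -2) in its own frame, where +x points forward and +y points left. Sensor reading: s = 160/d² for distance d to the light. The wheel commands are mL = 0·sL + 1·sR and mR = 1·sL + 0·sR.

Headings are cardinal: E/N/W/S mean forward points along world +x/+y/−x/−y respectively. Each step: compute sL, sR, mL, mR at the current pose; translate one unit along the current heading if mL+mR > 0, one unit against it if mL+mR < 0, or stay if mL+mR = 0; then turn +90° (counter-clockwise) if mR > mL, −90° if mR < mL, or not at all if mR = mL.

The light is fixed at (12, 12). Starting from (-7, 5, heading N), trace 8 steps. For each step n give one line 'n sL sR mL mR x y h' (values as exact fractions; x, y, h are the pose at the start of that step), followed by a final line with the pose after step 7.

0 160/457 32/61 32/61 160/457 -7 5 N
1 10/17 1/2 1/2 10/17 -7 6 E
2 160/409 32/53 32/53 160/409 -6 6 N
3 80/117 80/137 80/137 80/117 -6 7 E
4 32/73 160/229 160/229 32/73 -5 7 N
5 4/5 20/29 20/29 4/5 -5 8 E
6 32/65 160/197 160/197 32/65 -4 8 N
7 16/17 80/97 80/97 16/17 -4 9 E
final -3 9 N

n=0: pose=(-7,5,N); sL=160/457, sR=32/61; mL=32/61, mR=160/457; mL+mR=24384/27877 → advance +1; mR−mL=-4864/27877 → turn -1·90°
n=1: pose=(-7,6,E); sL=10/17, sR=1/2; mL=1/2, mR=10/17; mL+mR=37/34 → advance +1; mR−mL=3/34 → turn +1·90°
n=2: pose=(-6,6,N); sL=160/409, sR=32/53; mL=32/53, mR=160/409; mL+mR=21568/21677 → advance +1; mR−mL=-4608/21677 → turn -1·90°
n=3: pose=(-6,7,E); sL=80/117, sR=80/137; mL=80/137, mR=80/117; mL+mR=20320/16029 → advance +1; mR−mL=1600/16029 → turn +1·90°
n=4: pose=(-5,7,N); sL=32/73, sR=160/229; mL=160/229, mR=32/73; mL+mR=19008/16717 → advance +1; mR−mL=-4352/16717 → turn -1·90°
n=5: pose=(-5,8,E); sL=4/5, sR=20/29; mL=20/29, mR=4/5; mL+mR=216/145 → advance +1; mR−mL=16/145 → turn +1·90°
n=6: pose=(-4,8,N); sL=32/65, sR=160/197; mL=160/197, mR=32/65; mL+mR=16704/12805 → advance +1; mR−mL=-4096/12805 → turn -1·90°
n=7: pose=(-4,9,E); sL=16/17, sR=80/97; mL=80/97, mR=16/17; mL+mR=2912/1649 → advance +1; mR−mL=192/1649 → turn +1·90°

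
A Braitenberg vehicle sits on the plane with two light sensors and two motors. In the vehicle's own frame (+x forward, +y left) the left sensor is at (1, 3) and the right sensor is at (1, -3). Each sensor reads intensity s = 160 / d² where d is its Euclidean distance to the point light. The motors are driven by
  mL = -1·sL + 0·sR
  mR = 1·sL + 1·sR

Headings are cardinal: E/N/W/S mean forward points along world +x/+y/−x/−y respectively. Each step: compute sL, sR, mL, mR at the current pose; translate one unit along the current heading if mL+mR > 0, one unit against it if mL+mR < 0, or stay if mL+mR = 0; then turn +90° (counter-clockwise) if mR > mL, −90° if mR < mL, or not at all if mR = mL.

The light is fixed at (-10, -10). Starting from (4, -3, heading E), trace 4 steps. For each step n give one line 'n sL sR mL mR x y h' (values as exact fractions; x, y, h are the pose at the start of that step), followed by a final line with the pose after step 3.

n=0: pose=(4,-3,E); sL=32/65, sR=160/241; mL=-32/65, mR=18112/15665; mL+mR=160/241 → advance +1; mR−mL=25824/15665 → turn +1·90°
n=1: pose=(5,-3,N); sL=10/13, sR=40/97; mL=-10/13, mR=1490/1261; mL+mR=40/97 → advance +1; mR−mL=2460/1261 → turn +1·90°
n=2: pose=(5,-2,W); sL=160/221, sR=160/317; mL=-160/221, mR=86080/70057; mL+mR=160/317 → advance +1; mR−mL=136800/70057 → turn +1·90°
n=3: pose=(4,-2,S); sL=80/169, sR=16/17; mL=-80/169, mR=4064/2873; mL+mR=16/17 → advance +1; mR−mL=5424/2873 → turn +1·90°

0 32/65 160/241 -32/65 18112/15665 4 -3 E
1 10/13 40/97 -10/13 1490/1261 5 -3 N
2 160/221 160/317 -160/221 86080/70057 5 -2 W
3 80/169 16/17 -80/169 4064/2873 4 -2 S
final 4 -3 E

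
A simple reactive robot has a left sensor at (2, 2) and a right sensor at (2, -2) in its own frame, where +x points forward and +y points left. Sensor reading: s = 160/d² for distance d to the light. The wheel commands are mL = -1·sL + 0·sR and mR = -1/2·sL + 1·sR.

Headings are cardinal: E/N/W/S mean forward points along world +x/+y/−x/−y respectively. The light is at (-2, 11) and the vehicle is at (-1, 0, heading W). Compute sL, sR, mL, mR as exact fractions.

left sensor world pos  = (-3, -2); dL² = 170
right sensor world pos = (-3, 2); dR² = 82
sL = 160/170 = 16/17
sR = 160/82 = 80/41
mL = -1·sL + 0·sR = -16/17
mR = -1/2·sL + 1·sR = 1032/697

16/17 80/41 -16/17 1032/697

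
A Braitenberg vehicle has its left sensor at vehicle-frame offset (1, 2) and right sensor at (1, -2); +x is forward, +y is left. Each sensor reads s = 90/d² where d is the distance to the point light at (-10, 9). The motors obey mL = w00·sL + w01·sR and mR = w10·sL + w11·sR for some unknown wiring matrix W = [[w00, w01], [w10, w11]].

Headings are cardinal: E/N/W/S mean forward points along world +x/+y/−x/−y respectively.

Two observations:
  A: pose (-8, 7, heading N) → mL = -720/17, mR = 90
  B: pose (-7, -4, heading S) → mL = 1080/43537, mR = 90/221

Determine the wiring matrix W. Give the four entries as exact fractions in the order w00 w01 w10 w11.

obs A: pose=(-8,7,N) → sL=90, sR=90/17, mL=-720/17, mR=90
obs B: pose=(-7,-4,S) → sL=90/221, sR=90/197, mL=1080/43537, mR=90/221
sensor matrix S = [[90, 90/17], [90/221, 90/197]]; det S = 28836000/740129
solve [mL_A; mL_B] = S·[w00; w01] and [mR_A; mR_B] = S·[w10; w11]:
  w00 = -1/2, w01 = 1/2, w10 = 1, w11 = 0

-1/2 1/2 1 0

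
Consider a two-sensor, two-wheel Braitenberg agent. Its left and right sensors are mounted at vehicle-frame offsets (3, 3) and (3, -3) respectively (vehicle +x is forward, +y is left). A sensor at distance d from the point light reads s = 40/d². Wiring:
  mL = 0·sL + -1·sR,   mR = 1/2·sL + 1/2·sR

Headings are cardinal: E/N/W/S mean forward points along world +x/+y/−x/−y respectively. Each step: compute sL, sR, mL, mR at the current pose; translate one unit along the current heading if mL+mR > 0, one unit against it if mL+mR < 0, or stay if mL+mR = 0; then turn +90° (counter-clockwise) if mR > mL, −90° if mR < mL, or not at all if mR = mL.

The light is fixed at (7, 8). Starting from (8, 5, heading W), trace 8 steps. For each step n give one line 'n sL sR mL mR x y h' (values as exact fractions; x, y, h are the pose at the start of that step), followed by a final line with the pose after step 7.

n=0: pose=(8,5,W); sL=1, sR=10; mL=-10, mR=11/2; mL+mR=-9/2 → advance -1; mR−mL=31/2 → turn +1·90°
n=1: pose=(9,5,S); sL=40/61, sR=40/37; mL=-40/37, mR=1960/2257; mL+mR=-480/2257 → advance -1; mR−mL=4400/2257 → turn +1·90°
n=2: pose=(9,6,E); sL=20/13, sR=4/5; mL=-4/5, mR=76/65; mL+mR=24/65 → advance +1; mR−mL=128/65 → turn +1·90°
n=3: pose=(10,6,N); sL=40, sR=40/37; mL=-40/37, mR=760/37; mL+mR=720/37 → advance +1; mR−mL=800/37 → turn +1·90°
n=4: pose=(10,7,W); sL=5/2, sR=10; mL=-10, mR=25/4; mL+mR=-15/4 → advance -1; mR−mL=65/4 → turn +1·90°
n=5: pose=(11,7,S); sL=8/13, sR=40/17; mL=-40/17, mR=328/221; mL+mR=-192/221 → advance -1; mR−mL=848/221 → turn +1·90°
n=6: pose=(11,8,E); sL=20/29, sR=20/29; mL=-20/29, mR=20/29; mL+mR=0 → advance +0; mR−mL=40/29 → turn +1·90°
n=7: pose=(11,8,N); sL=4, sR=20/29; mL=-20/29, mR=68/29; mL+mR=48/29 → advance +1; mR−mL=88/29 → turn +1·90°

0 1 10 -10 11/2 8 5 W
1 40/61 40/37 -40/37 1960/2257 9 5 S
2 20/13 4/5 -4/5 76/65 9 6 E
3 40 40/37 -40/37 760/37 10 6 N
4 5/2 10 -10 25/4 10 7 W
5 8/13 40/17 -40/17 328/221 11 7 S
6 20/29 20/29 -20/29 20/29 11 8 E
7 4 20/29 -20/29 68/29 11 8 N
final 11 9 W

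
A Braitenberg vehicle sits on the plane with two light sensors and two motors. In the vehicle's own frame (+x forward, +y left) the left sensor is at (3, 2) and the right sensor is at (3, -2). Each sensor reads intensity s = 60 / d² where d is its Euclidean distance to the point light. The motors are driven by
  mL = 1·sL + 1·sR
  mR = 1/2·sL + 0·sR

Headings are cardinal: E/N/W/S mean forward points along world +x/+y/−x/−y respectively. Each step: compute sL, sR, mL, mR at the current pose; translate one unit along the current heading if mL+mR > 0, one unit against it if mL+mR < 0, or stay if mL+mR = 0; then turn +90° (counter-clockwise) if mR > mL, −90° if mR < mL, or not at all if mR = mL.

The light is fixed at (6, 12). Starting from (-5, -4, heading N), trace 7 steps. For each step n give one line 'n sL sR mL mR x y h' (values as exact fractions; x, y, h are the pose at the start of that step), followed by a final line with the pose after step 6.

0 30/169 6/25 1764/4225 15/169 -5 -4 N
1 60/233 60/353 35160/82249 30/233 -5 -3 E
2 15/97 5/39 1070/3783 15/194 -4 -3 S
3 60/493 12/73 10296/35989 30/493 -4 -4 W
4 30/169 6/25 1764/4225 15/169 -5 -4 N
5 60/233 60/353 35160/82249 30/233 -5 -3 E
6 15/97 5/39 1070/3783 15/194 -4 -3 S
final -4 -4 W

n=0: pose=(-5,-4,N); sL=30/169, sR=6/25; mL=1764/4225, mR=15/169; mL+mR=2139/4225 → advance +1; mR−mL=-1389/4225 → turn -1·90°
n=1: pose=(-5,-3,E); sL=60/233, sR=60/353; mL=35160/82249, mR=30/233; mL+mR=45750/82249 → advance +1; mR−mL=-24570/82249 → turn -1·90°
n=2: pose=(-4,-3,S); sL=15/97, sR=5/39; mL=1070/3783, mR=15/194; mL+mR=2725/7566 → advance +1; mR−mL=-1555/7566 → turn -1·90°
n=3: pose=(-4,-4,W); sL=60/493, sR=12/73; mL=10296/35989, mR=30/493; mL+mR=12486/35989 → advance +1; mR−mL=-8106/35989 → turn -1·90°
n=4: pose=(-5,-4,N); sL=30/169, sR=6/25; mL=1764/4225, mR=15/169; mL+mR=2139/4225 → advance +1; mR−mL=-1389/4225 → turn -1·90°
n=5: pose=(-5,-3,E); sL=60/233, sR=60/353; mL=35160/82249, mR=30/233; mL+mR=45750/82249 → advance +1; mR−mL=-24570/82249 → turn -1·90°
n=6: pose=(-4,-3,S); sL=15/97, sR=5/39; mL=1070/3783, mR=15/194; mL+mR=2725/7566 → advance +1; mR−mL=-1555/7566 → turn -1·90°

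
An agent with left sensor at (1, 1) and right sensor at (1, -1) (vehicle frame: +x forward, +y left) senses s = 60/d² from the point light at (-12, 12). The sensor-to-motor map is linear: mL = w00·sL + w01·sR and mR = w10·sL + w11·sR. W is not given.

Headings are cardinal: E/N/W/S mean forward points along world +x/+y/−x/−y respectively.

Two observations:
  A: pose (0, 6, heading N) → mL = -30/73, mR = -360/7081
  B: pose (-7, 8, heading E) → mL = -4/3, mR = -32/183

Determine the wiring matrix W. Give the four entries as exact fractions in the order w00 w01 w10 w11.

-1 0 -1/2 1/2

obs A: pose=(0,6,N) → sL=30/73, sR=30/97, mL=-30/73, mR=-360/7081
obs B: pose=(-7,8,E) → sL=4/3, sR=60/61, mL=-4/3, mR=-32/183
sensor matrix S = [[30/73, 30/97], [4/3, 60/61]]; det S = -3520/431941
solve [mL_A; mL_B] = S·[w00; w01] and [mR_A; mR_B] = S·[w10; w11]:
  w00 = -1, w01 = 0, w10 = -1/2, w11 = 1/2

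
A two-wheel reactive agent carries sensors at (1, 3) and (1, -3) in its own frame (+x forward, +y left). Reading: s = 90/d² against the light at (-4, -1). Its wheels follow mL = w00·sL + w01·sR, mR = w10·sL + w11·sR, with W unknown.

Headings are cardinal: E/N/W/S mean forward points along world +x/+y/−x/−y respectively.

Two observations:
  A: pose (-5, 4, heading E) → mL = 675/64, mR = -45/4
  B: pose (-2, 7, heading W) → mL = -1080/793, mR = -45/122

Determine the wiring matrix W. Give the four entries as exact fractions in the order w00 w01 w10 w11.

-1/2 1/2 0 -1/2

obs A: pose=(-5,4,E) → sL=45/32, sR=45/2, mL=675/64, mR=-45/4
obs B: pose=(-2,7,W) → sL=45/13, sR=45/61, mL=-1080/793, mR=-45/122
sensor matrix S = [[45/32, 45/2], [45/13, 45/61]]; det S = -1950075/25376
solve [mL_A; mL_B] = S·[w00; w01] and [mR_A; mR_B] = S·[w10; w11]:
  w00 = -1/2, w01 = 1/2, w10 = 0, w11 = -1/2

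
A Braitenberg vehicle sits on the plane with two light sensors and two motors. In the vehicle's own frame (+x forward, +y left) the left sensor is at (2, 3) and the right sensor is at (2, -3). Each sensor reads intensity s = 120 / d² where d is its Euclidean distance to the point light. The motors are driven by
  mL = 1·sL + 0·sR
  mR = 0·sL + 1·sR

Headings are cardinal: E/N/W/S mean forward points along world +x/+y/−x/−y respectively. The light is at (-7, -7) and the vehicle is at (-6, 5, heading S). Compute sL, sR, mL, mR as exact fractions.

30/29 15/13 30/29 15/13

left sensor world pos  = (-3, 3); dL² = 116
right sensor world pos = (-9, 3); dR² = 104
sL = 120/116 = 30/29
sR = 120/104 = 15/13
mL = 1·sL + 0·sR = 30/29
mR = 0·sL + 1·sR = 15/13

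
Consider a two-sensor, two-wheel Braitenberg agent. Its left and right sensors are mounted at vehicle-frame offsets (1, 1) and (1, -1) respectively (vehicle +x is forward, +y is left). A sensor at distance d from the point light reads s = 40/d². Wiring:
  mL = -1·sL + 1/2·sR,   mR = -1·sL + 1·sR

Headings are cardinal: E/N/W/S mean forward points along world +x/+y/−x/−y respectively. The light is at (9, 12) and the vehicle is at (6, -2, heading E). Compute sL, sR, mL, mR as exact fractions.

40/173 40/229 -5700/39617 -2240/39617

left sensor world pos  = (7, -1); dL² = 173
right sensor world pos = (7, -3); dR² = 229
sL = 40/173 = 40/173
sR = 40/229 = 40/229
mL = -1·sL + 1/2·sR = -5700/39617
mR = -1·sL + 1·sR = -2240/39617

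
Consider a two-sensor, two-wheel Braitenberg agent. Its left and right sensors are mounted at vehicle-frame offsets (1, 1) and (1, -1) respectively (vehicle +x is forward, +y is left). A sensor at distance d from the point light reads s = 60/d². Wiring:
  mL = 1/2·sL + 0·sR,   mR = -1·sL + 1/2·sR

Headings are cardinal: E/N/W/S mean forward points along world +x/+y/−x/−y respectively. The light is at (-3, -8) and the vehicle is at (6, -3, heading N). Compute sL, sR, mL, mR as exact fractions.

left sensor world pos  = (5, -2); dL² = 100
right sensor world pos = (7, -2); dR² = 136
sL = 60/100 = 3/5
sR = 60/136 = 15/34
mL = 1/2·sL + 0·sR = 3/10
mR = -1·sL + 1/2·sR = -129/340

3/5 15/34 3/10 -129/340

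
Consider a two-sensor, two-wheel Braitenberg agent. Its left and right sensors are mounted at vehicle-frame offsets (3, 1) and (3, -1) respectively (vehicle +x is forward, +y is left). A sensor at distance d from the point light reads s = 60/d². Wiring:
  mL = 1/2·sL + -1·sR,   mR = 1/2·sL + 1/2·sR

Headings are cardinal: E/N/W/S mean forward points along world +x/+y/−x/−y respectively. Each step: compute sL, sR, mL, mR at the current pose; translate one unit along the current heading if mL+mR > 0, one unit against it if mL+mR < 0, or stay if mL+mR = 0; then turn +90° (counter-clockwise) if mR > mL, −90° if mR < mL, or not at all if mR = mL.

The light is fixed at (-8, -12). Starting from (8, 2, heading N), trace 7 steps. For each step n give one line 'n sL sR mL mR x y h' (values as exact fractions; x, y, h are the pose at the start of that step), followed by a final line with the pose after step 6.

n=0: pose=(8,2,N); sL=30/257, sR=30/289; mL=-3375/74273, mR=8190/74273; mL+mR=4815/74273 → advance +1; mR−mL=45/289 → turn +1·90°
n=1: pose=(8,3,W); sL=12/73, sR=12/85; mL=-366/6205, mR=948/6205; mL+mR=582/6205 → advance +1; mR−mL=18/85 → turn +1·90°
n=2: pose=(7,3,S); sL=3/20, sR=3/17; mL=-69/680, mR=111/680; mL+mR=21/340 → advance +1; mR−mL=9/34 → turn +1·90°
n=3: pose=(7,2,E); sL=20/183, sR=60/493; mL=-6050/90219, mR=10420/90219; mL+mR=4370/90219 → advance +1; mR−mL=90/493 → turn +1·90°
n=4: pose=(8,2,N); sL=30/257, sR=30/289; mL=-3375/74273, mR=8190/74273; mL+mR=4815/74273 → advance +1; mR−mL=45/289 → turn +1·90°
n=5: pose=(8,3,W); sL=12/73, sR=12/85; mL=-366/6205, mR=948/6205; mL+mR=582/6205 → advance +1; mR−mL=18/85 → turn +1·90°
n=6: pose=(7,3,S); sL=3/20, sR=3/17; mL=-69/680, mR=111/680; mL+mR=21/340 → advance +1; mR−mL=9/34 → turn +1·90°

0 30/257 30/289 -3375/74273 8190/74273 8 2 N
1 12/73 12/85 -366/6205 948/6205 8 3 W
2 3/20 3/17 -69/680 111/680 7 3 S
3 20/183 60/493 -6050/90219 10420/90219 7 2 E
4 30/257 30/289 -3375/74273 8190/74273 8 2 N
5 12/73 12/85 -366/6205 948/6205 8 3 W
6 3/20 3/17 -69/680 111/680 7 3 S
final 7 2 E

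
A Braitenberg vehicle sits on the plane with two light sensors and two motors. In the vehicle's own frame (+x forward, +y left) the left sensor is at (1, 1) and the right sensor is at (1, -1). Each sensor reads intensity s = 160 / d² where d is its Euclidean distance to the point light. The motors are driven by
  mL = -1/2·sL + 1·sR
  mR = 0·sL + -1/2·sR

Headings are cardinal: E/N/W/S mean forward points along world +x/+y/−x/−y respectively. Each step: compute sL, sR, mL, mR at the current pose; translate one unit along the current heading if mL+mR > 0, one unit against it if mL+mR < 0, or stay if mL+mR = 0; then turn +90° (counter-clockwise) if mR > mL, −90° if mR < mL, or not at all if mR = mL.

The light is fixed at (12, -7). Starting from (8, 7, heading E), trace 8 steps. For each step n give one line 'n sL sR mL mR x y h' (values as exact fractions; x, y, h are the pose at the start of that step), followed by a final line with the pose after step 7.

0 80/117 80/89 5800/10413 -40/89 8 7 E
1 160/173 32/37 2576/6401 -16/37 9 7 S
2 40/53 10/17 190/901 -5/17 9 8 W
3 32/53 160/257 4368/13621 -80/257 10 8 N
4 16/29 80/113 1416/3277 -40/113 10 9 E
5 32/45 160/229 3536/10305 -80/229 11 9 S
6 8/13 20/41 96/533 -10/41 11 10 W
7 32/65 32/65 16/65 -16/65 12 10 N
final 12 10 E

n=0: pose=(8,7,E); sL=80/117, sR=80/89; mL=5800/10413, mR=-40/89; mL+mR=1120/10413 → advance +1; mR−mL=-10480/10413 → turn -1·90°
n=1: pose=(9,7,S); sL=160/173, sR=32/37; mL=2576/6401, mR=-16/37; mL+mR=-192/6401 → advance -1; mR−mL=-5344/6401 → turn -1·90°
n=2: pose=(9,8,W); sL=40/53, sR=10/17; mL=190/901, mR=-5/17; mL+mR=-75/901 → advance -1; mR−mL=-455/901 → turn -1·90°
n=3: pose=(10,8,N); sL=32/53, sR=160/257; mL=4368/13621, mR=-80/257; mL+mR=128/13621 → advance +1; mR−mL=-8608/13621 → turn -1·90°
n=4: pose=(10,9,E); sL=16/29, sR=80/113; mL=1416/3277, mR=-40/113; mL+mR=256/3277 → advance +1; mR−mL=-2576/3277 → turn -1·90°
n=5: pose=(11,9,S); sL=32/45, sR=160/229; mL=3536/10305, mR=-80/229; mL+mR=-64/10305 → advance -1; mR−mL=-7136/10305 → turn -1·90°
n=6: pose=(11,10,W); sL=8/13, sR=20/41; mL=96/533, mR=-10/41; mL+mR=-34/533 → advance -1; mR−mL=-226/533 → turn -1·90°
n=7: pose=(12,10,N); sL=32/65, sR=32/65; mL=16/65, mR=-16/65; mL+mR=0 → advance +0; mR−mL=-32/65 → turn -1·90°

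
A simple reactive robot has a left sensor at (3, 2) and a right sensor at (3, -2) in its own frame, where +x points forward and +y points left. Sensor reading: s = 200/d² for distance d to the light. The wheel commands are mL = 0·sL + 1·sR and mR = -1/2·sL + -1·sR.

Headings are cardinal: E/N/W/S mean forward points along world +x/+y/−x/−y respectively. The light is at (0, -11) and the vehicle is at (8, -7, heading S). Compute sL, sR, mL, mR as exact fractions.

left sensor world pos  = (10, -10); dL² = 101
right sensor world pos = (6, -10); dR² = 37
sL = 200/101 = 200/101
sR = 200/37 = 200/37
mL = 0·sL + 1·sR = 200/37
mR = -1/2·sL + -1·sR = -23900/3737

200/101 200/37 200/37 -23900/3737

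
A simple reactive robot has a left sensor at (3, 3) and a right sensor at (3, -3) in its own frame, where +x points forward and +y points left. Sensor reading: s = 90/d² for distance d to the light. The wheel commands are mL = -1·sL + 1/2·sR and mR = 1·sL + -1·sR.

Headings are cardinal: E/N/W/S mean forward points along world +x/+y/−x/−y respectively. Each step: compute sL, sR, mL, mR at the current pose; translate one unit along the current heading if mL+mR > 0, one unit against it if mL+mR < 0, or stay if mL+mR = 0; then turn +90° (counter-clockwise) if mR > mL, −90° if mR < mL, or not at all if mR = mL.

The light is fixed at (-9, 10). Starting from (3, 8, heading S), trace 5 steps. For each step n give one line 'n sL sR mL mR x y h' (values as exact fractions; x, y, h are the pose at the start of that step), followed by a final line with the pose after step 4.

0 9/25 45/53 171/2650 -648/1325 3 8 S
1 90/97 18/17 -657/1649 -216/1649 3 9 W
2 45/136 45/58 225/3944 -1755/3944 4 9 S
3 90/109 90/109 -45/109 0 4 10 W
4 45/149 9/13 171/3874 -756/1937 5 10 S
final 5 11 W

n=0: pose=(3,8,S); sL=9/25, sR=45/53; mL=171/2650, mR=-648/1325; mL+mR=-45/106 → advance -1; mR−mL=-1467/2650 → turn -1·90°
n=1: pose=(3,9,W); sL=90/97, sR=18/17; mL=-657/1649, mR=-216/1649; mL+mR=-9/17 → advance -1; mR−mL=441/1649 → turn +1·90°
n=2: pose=(4,9,S); sL=45/136, sR=45/58; mL=225/3944, mR=-1755/3944; mL+mR=-45/116 → advance -1; mR−mL=-495/986 → turn -1·90°
n=3: pose=(4,10,W); sL=90/109, sR=90/109; mL=-45/109, mR=0; mL+mR=-45/109 → advance -1; mR−mL=45/109 → turn +1·90°
n=4: pose=(5,10,S); sL=45/149, sR=9/13; mL=171/3874, mR=-756/1937; mL+mR=-9/26 → advance -1; mR−mL=-1683/3874 → turn -1·90°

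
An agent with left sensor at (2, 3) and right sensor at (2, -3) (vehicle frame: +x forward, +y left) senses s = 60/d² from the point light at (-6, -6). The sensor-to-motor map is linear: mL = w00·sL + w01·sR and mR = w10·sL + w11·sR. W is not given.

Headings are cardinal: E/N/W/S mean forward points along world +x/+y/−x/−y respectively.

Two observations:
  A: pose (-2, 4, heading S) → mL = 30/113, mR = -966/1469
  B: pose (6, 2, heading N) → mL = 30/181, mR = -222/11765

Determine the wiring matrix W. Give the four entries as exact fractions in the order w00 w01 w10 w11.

obs A: pose=(-2,4,S) → sL=60/113, sR=12/13, mL=30/113, mR=-966/1469
obs B: pose=(6,2,N) → sL=60/181, sR=12/65, mL=30/181, mR=-222/11765
sensor matrix S = [[60/113, 12/13], [60/181, 12/65]]; det S = -55296/265889
solve [mL_A; mL_B] = S·[w00; w01] and [mR_A; mR_B] = S·[w10; w11]:
  w00 = 1/2, w01 = 0, w10 = 1/2, w11 = -1

1/2 0 1/2 -1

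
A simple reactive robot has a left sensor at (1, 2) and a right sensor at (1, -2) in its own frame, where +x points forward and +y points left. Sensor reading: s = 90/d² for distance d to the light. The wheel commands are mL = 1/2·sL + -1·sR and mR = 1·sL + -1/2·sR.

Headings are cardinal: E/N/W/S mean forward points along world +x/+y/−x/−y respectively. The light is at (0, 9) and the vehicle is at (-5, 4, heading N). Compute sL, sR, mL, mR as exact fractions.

left sensor world pos  = (-7, 5); dL² = 65
right sensor world pos = (-3, 5); dR² = 25
sL = 90/65 = 18/13
sR = 90/25 = 18/5
mL = 1/2·sL + -1·sR = -189/65
mR = 1·sL + -1/2·sR = -27/65

18/13 18/5 -189/65 -27/65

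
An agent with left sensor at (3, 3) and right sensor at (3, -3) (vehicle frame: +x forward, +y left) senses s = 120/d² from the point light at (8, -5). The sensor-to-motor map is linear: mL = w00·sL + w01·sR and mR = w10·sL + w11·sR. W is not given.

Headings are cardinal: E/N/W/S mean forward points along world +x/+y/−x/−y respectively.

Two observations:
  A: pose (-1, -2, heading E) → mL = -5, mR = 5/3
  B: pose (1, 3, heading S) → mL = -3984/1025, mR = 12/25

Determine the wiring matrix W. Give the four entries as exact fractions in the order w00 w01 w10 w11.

-1 -1 0 1/2

obs A: pose=(-1,-2,E) → sL=5/3, sR=10/3, mL=-5, mR=5/3
obs B: pose=(1,3,S) → sL=120/41, sR=24/25, mL=-3984/1025, mR=12/25
sensor matrix S = [[5/3, 10/3], [120/41, 24/25]]; det S = -1672/205
solve [mL_A; mL_B] = S·[w00; w01] and [mR_A; mR_B] = S·[w10; w11]:
  w00 = -1, w01 = -1, w10 = 0, w11 = 1/2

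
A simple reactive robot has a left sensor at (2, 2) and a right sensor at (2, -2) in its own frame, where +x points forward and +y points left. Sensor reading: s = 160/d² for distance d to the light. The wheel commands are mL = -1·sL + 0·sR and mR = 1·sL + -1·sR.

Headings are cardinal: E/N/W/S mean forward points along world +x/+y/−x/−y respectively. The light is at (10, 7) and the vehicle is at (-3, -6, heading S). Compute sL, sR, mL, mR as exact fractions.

80/173 16/45 -80/173 832/7785

left sensor world pos  = (-1, -8); dL² = 346
right sensor world pos = (-5, -8); dR² = 450
sL = 160/346 = 80/173
sR = 160/450 = 16/45
mL = -1·sL + 0·sR = -80/173
mR = 1·sL + -1·sR = 832/7785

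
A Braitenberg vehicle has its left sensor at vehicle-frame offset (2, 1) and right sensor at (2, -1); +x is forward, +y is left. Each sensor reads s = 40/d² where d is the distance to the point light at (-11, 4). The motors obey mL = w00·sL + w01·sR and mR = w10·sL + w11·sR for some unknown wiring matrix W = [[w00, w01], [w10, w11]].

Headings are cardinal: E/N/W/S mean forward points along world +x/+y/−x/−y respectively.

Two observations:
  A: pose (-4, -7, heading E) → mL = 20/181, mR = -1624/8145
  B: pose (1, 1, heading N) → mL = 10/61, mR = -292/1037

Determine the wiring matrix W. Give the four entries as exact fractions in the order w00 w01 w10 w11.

1/2 0 -1/2 -1/2

obs A: pose=(-4,-7,E) → sL=40/181, sR=8/45, mL=20/181, mR=-1624/8145
obs B: pose=(1,1,N) → sL=20/61, sR=4/17, mL=10/61, mR=-292/1037
sensor matrix S = [[40/181, 8/45], [20/61, 4/17]]; det S = -10624/1689273
solve [mL_A; mL_B] = S·[w00; w01] and [mR_A; mR_B] = S·[w10; w11]:
  w00 = 1/2, w01 = 0, w10 = -1/2, w11 = -1/2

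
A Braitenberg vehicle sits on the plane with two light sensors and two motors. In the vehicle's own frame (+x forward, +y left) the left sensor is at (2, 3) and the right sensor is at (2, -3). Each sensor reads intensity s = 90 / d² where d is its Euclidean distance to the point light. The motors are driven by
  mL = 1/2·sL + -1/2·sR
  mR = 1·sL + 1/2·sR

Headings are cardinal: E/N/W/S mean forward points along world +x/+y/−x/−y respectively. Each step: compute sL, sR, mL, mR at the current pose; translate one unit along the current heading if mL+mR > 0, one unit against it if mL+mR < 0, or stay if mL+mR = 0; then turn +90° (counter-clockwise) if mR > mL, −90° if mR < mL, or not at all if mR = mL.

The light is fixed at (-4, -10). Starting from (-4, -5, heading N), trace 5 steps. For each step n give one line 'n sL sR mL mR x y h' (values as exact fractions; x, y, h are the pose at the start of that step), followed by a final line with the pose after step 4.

n=0: pose=(-4,-5,N); sL=45/29, sR=45/29; mL=0, mR=135/58; mL+mR=135/58 → advance +1; mR−mL=135/58 → turn +1·90°
n=1: pose=(-4,-4,W); sL=90/13, sR=18/17; mL=648/221, mR=1647/221; mL+mR=135/13 → advance +1; mR−mL=999/221 → turn +1·90°
n=2: pose=(-5,-4,S); sL=9/2, sR=45/16; mL=27/32, mR=189/32; mL+mR=27/4 → advance +1; mR−mL=81/16 → turn +1·90°
n=3: pose=(-5,-5,E); sL=18/13, sR=18; mL=-108/13, mR=135/13; mL+mR=27/13 → advance +1; mR−mL=243/13 → turn +1·90°
n=4: pose=(-4,-5,N); sL=45/29, sR=45/29; mL=0, mR=135/58; mL+mR=135/58 → advance +1; mR−mL=135/58 → turn +1·90°

0 45/29 45/29 0 135/58 -4 -5 N
1 90/13 18/17 648/221 1647/221 -4 -4 W
2 9/2 45/16 27/32 189/32 -5 -4 S
3 18/13 18 -108/13 135/13 -5 -5 E
4 45/29 45/29 0 135/58 -4 -5 N
final -4 -4 W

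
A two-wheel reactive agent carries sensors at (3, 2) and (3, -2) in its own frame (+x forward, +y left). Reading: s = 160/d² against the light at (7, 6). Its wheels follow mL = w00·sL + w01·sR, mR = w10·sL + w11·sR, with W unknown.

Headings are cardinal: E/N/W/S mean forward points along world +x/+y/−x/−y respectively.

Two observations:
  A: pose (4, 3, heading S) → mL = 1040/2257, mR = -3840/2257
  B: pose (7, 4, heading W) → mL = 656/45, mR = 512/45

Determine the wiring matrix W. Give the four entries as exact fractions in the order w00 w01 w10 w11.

obs A: pose=(4,3,S) → sL=160/37, sR=160/61, mL=1040/2257, mR=-3840/2257
obs B: pose=(7,4,W) → sL=32/5, sR=160/9, mL=656/45, mR=512/45
sensor matrix S = [[160/37, 160/61], [32/5, 160/9]]; det S = 1220608/20313
solve [mL_A; mL_B] = S·[w00; w01] and [mR_A; mR_B] = S·[w10; w11]:
  w00 = -1/2, w01 = 1, w10 = -1, w11 = 1

-1/2 1 -1 1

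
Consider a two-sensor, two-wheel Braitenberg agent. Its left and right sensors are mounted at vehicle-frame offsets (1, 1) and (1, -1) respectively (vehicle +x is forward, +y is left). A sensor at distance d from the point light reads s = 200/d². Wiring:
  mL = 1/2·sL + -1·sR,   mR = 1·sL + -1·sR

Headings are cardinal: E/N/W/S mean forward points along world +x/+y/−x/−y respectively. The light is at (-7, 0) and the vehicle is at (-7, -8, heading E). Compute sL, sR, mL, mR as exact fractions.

4 100/41 -18/41 64/41

left sensor world pos  = (-6, -7); dL² = 50
right sensor world pos = (-6, -9); dR² = 82
sL = 200/50 = 4
sR = 200/82 = 100/41
mL = 1/2·sL + -1·sR = -18/41
mR = 1·sL + -1·sR = 64/41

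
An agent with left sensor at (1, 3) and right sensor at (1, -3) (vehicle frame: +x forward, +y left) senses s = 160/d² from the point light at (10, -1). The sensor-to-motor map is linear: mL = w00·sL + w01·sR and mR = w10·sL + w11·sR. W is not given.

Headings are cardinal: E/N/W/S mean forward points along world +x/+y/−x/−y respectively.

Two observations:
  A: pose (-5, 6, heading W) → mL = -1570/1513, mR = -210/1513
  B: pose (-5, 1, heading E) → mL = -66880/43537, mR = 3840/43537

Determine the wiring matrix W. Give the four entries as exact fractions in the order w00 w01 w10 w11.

obs A: pose=(-5,6,W) → sL=10/17, sR=40/89, mL=-1570/1513, mR=-210/1513
obs B: pose=(-5,1,E) → sL=160/221, sR=160/197, mL=-66880/43537, mR=3840/43537
sensor matrix S = [[10/17, 40/89], [160/221, 160/197]]; det S = 590400/3874793
solve [mL_A; mL_B] = S·[w00; w01] and [mR_A; mR_B] = S·[w10; w11]:
  w00 = -1, w01 = -1, w10 = -1, w11 = 1

-1 -1 -1 1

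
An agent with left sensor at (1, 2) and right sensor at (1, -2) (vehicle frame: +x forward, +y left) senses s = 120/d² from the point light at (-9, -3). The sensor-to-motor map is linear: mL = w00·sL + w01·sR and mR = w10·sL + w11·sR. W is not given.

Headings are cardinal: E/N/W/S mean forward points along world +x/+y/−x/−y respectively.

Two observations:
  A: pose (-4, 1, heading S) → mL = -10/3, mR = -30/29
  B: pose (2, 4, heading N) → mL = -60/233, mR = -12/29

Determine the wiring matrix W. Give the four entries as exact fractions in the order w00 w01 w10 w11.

obs A: pose=(-4,1,S) → sL=60/29, sR=20/3, mL=-10/3, mR=-30/29
obs B: pose=(2,4,N) → sL=24/29, sR=120/233, mL=-60/233, mR=-12/29
sensor matrix S = [[60/29, 20/3], [24/29, 120/233]]; det S = -30080/6757
solve [mL_A; mL_B] = S·[w00; w01] and [mR_A; mR_B] = S·[w10; w11]:
  w00 = 0, w01 = -1/2, w10 = -1/2, w11 = 0

0 -1/2 -1/2 0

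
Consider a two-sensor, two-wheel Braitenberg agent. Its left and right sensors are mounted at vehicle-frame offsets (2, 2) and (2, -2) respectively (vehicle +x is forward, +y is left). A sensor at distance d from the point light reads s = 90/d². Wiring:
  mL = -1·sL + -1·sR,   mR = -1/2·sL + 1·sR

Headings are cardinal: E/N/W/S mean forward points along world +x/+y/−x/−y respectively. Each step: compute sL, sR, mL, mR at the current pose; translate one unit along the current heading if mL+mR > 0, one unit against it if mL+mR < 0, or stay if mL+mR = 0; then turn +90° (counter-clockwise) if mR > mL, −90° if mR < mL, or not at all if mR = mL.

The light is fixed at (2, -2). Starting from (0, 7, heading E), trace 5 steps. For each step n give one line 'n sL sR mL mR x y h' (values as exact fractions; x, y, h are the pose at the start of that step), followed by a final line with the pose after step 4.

n=0: pose=(0,7,E); sL=90/121, sR=90/49; mL=-15300/5929, mR=8685/5929; mL+mR=-135/121 → advance -1; mR−mL=23985/5929 → turn +1·90°
n=1: pose=(-1,7,N); sL=45/73, sR=45/61; mL=-6030/4453, mR=3825/8906; mL+mR=-135/146 → advance -1; mR−mL=15885/8906 → turn +1·90°
n=2: pose=(-1,6,W); sL=90/61, sR=18/25; mL=-3348/1525, mR=-27/1525; mL+mR=-135/61 → advance -1; mR−mL=3321/1525 → turn +1·90°
n=3: pose=(0,6,S); sL=5/2, sR=45/26; mL=-55/13, mR=25/52; mL+mR=-15/4 → advance -1; mR−mL=245/52 → turn +1·90°
n=4: pose=(0,7,E); sL=90/121, sR=90/49; mL=-15300/5929, mR=8685/5929; mL+mR=-135/121 → advance -1; mR−mL=23985/5929 → turn +1·90°

0 90/121 90/49 -15300/5929 8685/5929 0 7 E
1 45/73 45/61 -6030/4453 3825/8906 -1 7 N
2 90/61 18/25 -3348/1525 -27/1525 -1 6 W
3 5/2 45/26 -55/13 25/52 0 6 S
4 90/121 90/49 -15300/5929 8685/5929 0 7 E
final -1 7 N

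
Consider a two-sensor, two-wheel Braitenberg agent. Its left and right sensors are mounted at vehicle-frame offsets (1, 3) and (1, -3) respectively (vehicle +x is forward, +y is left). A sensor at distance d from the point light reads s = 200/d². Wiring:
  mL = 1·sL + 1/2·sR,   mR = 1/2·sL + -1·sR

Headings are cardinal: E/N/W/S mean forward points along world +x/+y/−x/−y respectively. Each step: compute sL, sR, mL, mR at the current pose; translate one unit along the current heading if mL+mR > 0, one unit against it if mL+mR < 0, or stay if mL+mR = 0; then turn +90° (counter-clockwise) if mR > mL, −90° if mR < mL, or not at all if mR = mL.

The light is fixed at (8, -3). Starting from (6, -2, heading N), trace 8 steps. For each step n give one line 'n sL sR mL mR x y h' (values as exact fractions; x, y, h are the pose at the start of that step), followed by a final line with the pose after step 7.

0 200/29 40 780/29 -1060/29 6 -2 N
1 20 20 30 -10 6 -3 E
2 40 200/17 780/17 140/17 7 -3 S
3 10 25 45/2 -20 7 -4 W
4 8 200 108 -196 6 -4 N
5 100 100/13 1350/13 550/13 6 -5 E
6 200/13 8 252/13 -4/13 7 -5 S
7 5 50 30 -95/2 7 -6 W
final 8 -6 N

n=0: pose=(6,-2,N); sL=200/29, sR=40; mL=780/29, mR=-1060/29; mL+mR=-280/29 → advance -1; mR−mL=-1840/29 → turn -1·90°
n=1: pose=(6,-3,E); sL=20, sR=20; mL=30, mR=-10; mL+mR=20 → advance +1; mR−mL=-40 → turn -1·90°
n=2: pose=(7,-3,S); sL=40, sR=200/17; mL=780/17, mR=140/17; mL+mR=920/17 → advance +1; mR−mL=-640/17 → turn -1·90°
n=3: pose=(7,-4,W); sL=10, sR=25; mL=45/2, mR=-20; mL+mR=5/2 → advance +1; mR−mL=-85/2 → turn -1·90°
n=4: pose=(6,-4,N); sL=8, sR=200; mL=108, mR=-196; mL+mR=-88 → advance -1; mR−mL=-304 → turn -1·90°
n=5: pose=(6,-5,E); sL=100, sR=100/13; mL=1350/13, mR=550/13; mL+mR=1900/13 → advance +1; mR−mL=-800/13 → turn -1·90°
n=6: pose=(7,-5,S); sL=200/13, sR=8; mL=252/13, mR=-4/13; mL+mR=248/13 → advance +1; mR−mL=-256/13 → turn -1·90°
n=7: pose=(7,-6,W); sL=5, sR=50; mL=30, mR=-95/2; mL+mR=-35/2 → advance -1; mR−mL=-155/2 → turn -1·90°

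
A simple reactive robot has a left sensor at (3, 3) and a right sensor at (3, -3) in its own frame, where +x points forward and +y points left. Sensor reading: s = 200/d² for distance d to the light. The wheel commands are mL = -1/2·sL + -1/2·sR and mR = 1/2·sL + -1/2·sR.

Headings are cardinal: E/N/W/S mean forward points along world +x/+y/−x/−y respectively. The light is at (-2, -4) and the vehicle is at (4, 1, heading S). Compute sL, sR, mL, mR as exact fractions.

40/17 200/13 -1960/221 -1440/221

left sensor world pos  = (7, -2); dL² = 85
right sensor world pos = (1, -2); dR² = 13
sL = 200/85 = 40/17
sR = 200/13 = 200/13
mL = -1/2·sL + -1/2·sR = -1960/221
mR = 1/2·sL + -1/2·sR = -1440/221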